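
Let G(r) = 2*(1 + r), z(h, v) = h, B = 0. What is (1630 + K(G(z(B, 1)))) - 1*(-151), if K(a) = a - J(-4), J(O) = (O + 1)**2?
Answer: 1774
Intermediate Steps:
J(O) = (1 + O)**2
G(r) = 2 + 2*r
K(a) = -9 + a (K(a) = a - (1 - 4)**2 = a - 1*(-3)**2 = a - 1*9 = a - 9 = -9 + a)
(1630 + K(G(z(B, 1)))) - 1*(-151) = (1630 + (-9 + (2 + 2*0))) - 1*(-151) = (1630 + (-9 + (2 + 0))) + 151 = (1630 + (-9 + 2)) + 151 = (1630 - 7) + 151 = 1623 + 151 = 1774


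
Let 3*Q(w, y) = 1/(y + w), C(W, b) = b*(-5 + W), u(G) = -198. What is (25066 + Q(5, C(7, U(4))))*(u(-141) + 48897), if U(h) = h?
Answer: 15868974975/13 ≈ 1.2207e+9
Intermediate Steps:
Q(w, y) = 1/(3*(w + y)) (Q(w, y) = 1/(3*(y + w)) = 1/(3*(w + y)))
(25066 + Q(5, C(7, U(4))))*(u(-141) + 48897) = (25066 + 1/(3*(5 + 4*(-5 + 7))))*(-198 + 48897) = (25066 + 1/(3*(5 + 4*2)))*48699 = (25066 + 1/(3*(5 + 8)))*48699 = (25066 + (⅓)/13)*48699 = (25066 + (⅓)*(1/13))*48699 = (25066 + 1/39)*48699 = (977575/39)*48699 = 15868974975/13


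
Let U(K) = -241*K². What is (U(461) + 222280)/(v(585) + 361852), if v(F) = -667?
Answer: -16998427/120395 ≈ -141.19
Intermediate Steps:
(U(461) + 222280)/(v(585) + 361852) = (-241*461² + 222280)/(-667 + 361852) = (-241*212521 + 222280)/361185 = (-51217561 + 222280)*(1/361185) = -50995281*1/361185 = -16998427/120395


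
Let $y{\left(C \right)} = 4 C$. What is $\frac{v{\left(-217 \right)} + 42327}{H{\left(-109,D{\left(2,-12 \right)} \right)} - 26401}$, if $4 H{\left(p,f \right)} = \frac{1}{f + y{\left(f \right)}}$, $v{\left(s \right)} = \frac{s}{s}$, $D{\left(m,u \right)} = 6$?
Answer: $- \frac{5079360}{3168119} \approx -1.6033$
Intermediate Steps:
$v{\left(s \right)} = 1$
$H{\left(p,f \right)} = \frac{1}{20 f}$ ($H{\left(p,f \right)} = \frac{1}{4 \left(f + 4 f\right)} = \frac{1}{4 \cdot 5 f} = \frac{\frac{1}{5} \frac{1}{f}}{4} = \frac{1}{20 f}$)
$\frac{v{\left(-217 \right)} + 42327}{H{\left(-109,D{\left(2,-12 \right)} \right)} - 26401} = \frac{1 + 42327}{\frac{1}{20 \cdot 6} - 26401} = \frac{42328}{\frac{1}{20} \cdot \frac{1}{6} - 26401} = \frac{42328}{\frac{1}{120} - 26401} = \frac{42328}{- \frac{3168119}{120}} = 42328 \left(- \frac{120}{3168119}\right) = - \frac{5079360}{3168119}$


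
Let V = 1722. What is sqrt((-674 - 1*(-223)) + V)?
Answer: sqrt(1271) ≈ 35.651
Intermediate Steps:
sqrt((-674 - 1*(-223)) + V) = sqrt((-674 - 1*(-223)) + 1722) = sqrt((-674 + 223) + 1722) = sqrt(-451 + 1722) = sqrt(1271)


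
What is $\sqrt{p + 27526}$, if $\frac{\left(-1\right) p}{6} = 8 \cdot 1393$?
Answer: $i \sqrt{39338} \approx 198.34 i$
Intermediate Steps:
$p = -66864$ ($p = - 6 \cdot 8 \cdot 1393 = \left(-6\right) 11144 = -66864$)
$\sqrt{p + 27526} = \sqrt{-66864 + 27526} = \sqrt{-39338} = i \sqrt{39338}$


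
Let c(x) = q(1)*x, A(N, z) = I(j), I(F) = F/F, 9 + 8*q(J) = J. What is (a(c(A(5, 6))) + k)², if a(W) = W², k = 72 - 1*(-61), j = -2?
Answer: 17956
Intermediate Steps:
q(J) = -9/8 + J/8
I(F) = 1
A(N, z) = 1
c(x) = -x (c(x) = (-9/8 + (⅛)*1)*x = (-9/8 + ⅛)*x = -x)
k = 133 (k = 72 + 61 = 133)
(a(c(A(5, 6))) + k)² = ((-1*1)² + 133)² = ((-1)² + 133)² = (1 + 133)² = 134² = 17956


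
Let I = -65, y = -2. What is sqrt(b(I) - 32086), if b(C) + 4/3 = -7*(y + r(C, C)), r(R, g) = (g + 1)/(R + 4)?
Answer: 2*I*sqrt(268587453)/183 ≈ 179.11*I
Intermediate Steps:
r(R, g) = (1 + g)/(4 + R)
b(C) = 38/3 - 7*(1 + C)/(4 + C) (b(C) = -4/3 - 7*(-2 + (1 + C)/(4 + C)) = -4/3 + (14 - 7*(1 + C)/(4 + C)) = 38/3 - 7*(1 + C)/(4 + C))
sqrt(b(I) - 32086) = sqrt((131 + 17*(-65))/(3*(4 - 65)) - 32086) = sqrt((1/3)*(131 - 1105)/(-61) - 32086) = sqrt((1/3)*(-1/61)*(-974) - 32086) = sqrt(974/183 - 32086) = sqrt(-5870764/183) = 2*I*sqrt(268587453)/183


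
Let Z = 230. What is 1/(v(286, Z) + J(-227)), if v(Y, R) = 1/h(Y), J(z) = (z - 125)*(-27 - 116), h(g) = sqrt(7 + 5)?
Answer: 604032/30404554751 - 2*sqrt(3)/30404554751 ≈ 1.9866e-5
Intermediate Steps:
h(g) = 2*sqrt(3) (h(g) = sqrt(12) = 2*sqrt(3))
J(z) = 17875 - 143*z (J(z) = (-125 + z)*(-143) = 17875 - 143*z)
v(Y, R) = sqrt(3)/6 (v(Y, R) = 1/(2*sqrt(3)) = sqrt(3)/6)
1/(v(286, Z) + J(-227)) = 1/(sqrt(3)/6 + (17875 - 143*(-227))) = 1/(sqrt(3)/6 + (17875 + 32461)) = 1/(sqrt(3)/6 + 50336) = 1/(50336 + sqrt(3)/6)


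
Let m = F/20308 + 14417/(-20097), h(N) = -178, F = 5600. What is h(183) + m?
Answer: -18206838791/102032469 ≈ -178.44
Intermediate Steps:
m = -45059309/102032469 (m = 5600/20308 + 14417/(-20097) = 5600*(1/20308) + 14417*(-1/20097) = 1400/5077 - 14417/20097 = -45059309/102032469 ≈ -0.44162)
h(183) + m = -178 - 45059309/102032469 = -18206838791/102032469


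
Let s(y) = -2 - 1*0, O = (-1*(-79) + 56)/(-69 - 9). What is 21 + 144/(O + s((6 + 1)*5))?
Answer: -1707/97 ≈ -17.598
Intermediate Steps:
O = -45/26 (O = (79 + 56)/(-78) = 135*(-1/78) = -45/26 ≈ -1.7308)
s(y) = -2 (s(y) = -2 + 0 = -2)
21 + 144/(O + s((6 + 1)*5)) = 21 + 144/(-45/26 - 2) = 21 + 144/(-97/26) = 21 - 26/97*144 = 21 - 3744/97 = -1707/97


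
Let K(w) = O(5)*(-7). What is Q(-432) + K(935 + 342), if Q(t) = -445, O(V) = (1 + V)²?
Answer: -697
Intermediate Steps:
K(w) = -252 (K(w) = (1 + 5)²*(-7) = 6²*(-7) = 36*(-7) = -252)
Q(-432) + K(935 + 342) = -445 - 252 = -697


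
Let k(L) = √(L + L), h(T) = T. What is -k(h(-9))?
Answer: -3*I*√2 ≈ -4.2426*I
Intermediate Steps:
k(L) = √2*√L (k(L) = √(2*L) = √2*√L)
-k(h(-9)) = -√2*√(-9) = -√2*3*I = -3*I*√2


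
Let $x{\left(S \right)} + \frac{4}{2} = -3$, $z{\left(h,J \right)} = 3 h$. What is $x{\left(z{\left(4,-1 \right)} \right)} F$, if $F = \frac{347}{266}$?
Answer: $- \frac{1735}{266} \approx -6.5226$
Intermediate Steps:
$x{\left(S \right)} = -5$ ($x{\left(S \right)} = -2 - 3 = -5$)
$F = \frac{347}{266}$ ($F = 347 \cdot \frac{1}{266} = \frac{347}{266} \approx 1.3045$)
$x{\left(z{\left(4,-1 \right)} \right)} F = \left(-5\right) \frac{347}{266} = - \frac{1735}{266}$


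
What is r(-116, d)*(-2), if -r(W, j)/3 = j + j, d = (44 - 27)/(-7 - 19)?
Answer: -102/13 ≈ -7.8462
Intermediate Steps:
d = -17/26 (d = 17/(-26) = 17*(-1/26) = -17/26 ≈ -0.65385)
r(W, j) = -6*j (r(W, j) = -3*(j + j) = -6*j)
r(-116, d)*(-2) = -6*(-17/26)*(-2) = (51/13)*(-2) = -102/13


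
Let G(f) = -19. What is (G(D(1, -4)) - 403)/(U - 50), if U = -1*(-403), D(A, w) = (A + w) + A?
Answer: -422/353 ≈ -1.1955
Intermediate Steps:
D(A, w) = w + 2*A
U = 403
(G(D(1, -4)) - 403)/(U - 50) = (-19 - 403)/(403 - 50) = -422/353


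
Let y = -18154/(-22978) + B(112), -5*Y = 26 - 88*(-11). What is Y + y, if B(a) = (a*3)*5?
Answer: 85132919/57445 ≈ 1482.0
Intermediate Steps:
B(a) = 15*a (B(a) = (3*a)*5 = 15*a)
Y = -994/5 (Y = -(26 - 88*(-11))/5 = -(26 + 968)/5 = -⅕*994 = -994/5 ≈ -198.80)
y = 19310597/11489 (y = -18154/(-22978) + 15*112 = -18154*(-1/22978) + 1680 = 9077/11489 + 1680 = 19310597/11489 ≈ 1680.8)
Y + y = -994/5 + 19310597/11489 = 85132919/57445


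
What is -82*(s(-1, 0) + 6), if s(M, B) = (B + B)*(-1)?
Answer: -492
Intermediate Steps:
s(M, B) = -2*B (s(M, B) = (2*B)*(-1) = -2*B)
-82*(s(-1, 0) + 6) = -82*(-2*0 + 6) = -82*(0 + 6) = -82*6 = -492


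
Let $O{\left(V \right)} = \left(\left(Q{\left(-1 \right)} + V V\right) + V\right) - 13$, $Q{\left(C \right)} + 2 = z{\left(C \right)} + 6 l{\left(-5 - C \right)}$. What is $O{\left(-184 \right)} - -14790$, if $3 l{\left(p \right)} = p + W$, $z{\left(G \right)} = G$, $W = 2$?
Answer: $48442$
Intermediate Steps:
$l{\left(p \right)} = \frac{2}{3} + \frac{p}{3}$ ($l{\left(p \right)} = \frac{p + 2}{3} = \frac{2 + p}{3} = \frac{2}{3} + \frac{p}{3}$)
$Q{\left(C \right)} = -8 - C$ ($Q{\left(C \right)} = -2 + \left(C + 6 \left(\frac{2}{3} + \frac{-5 - C}{3}\right)\right) = -2 + \left(C + 6 \left(\frac{2}{3} - \left(\frac{5}{3} + \frac{C}{3}\right)\right)\right) = -2 + \left(C + 6 \left(-1 - \frac{C}{3}\right)\right) = -2 + \left(C - \left(6 + 2 C\right)\right) = -2 - \left(6 + C\right) = -8 - C$)
$O{\left(V \right)} = -20 + V + V^{2}$ ($O{\left(V \right)} = \left(\left(\left(-8 - -1\right) + V V\right) + V\right) - 13 = \left(\left(\left(-8 + 1\right) + V^{2}\right) + V\right) - 13 = \left(\left(-7 + V^{2}\right) + V\right) - 13 = \left(-7 + V + V^{2}\right) - 13 = -20 + V + V^{2}$)
$O{\left(-184 \right)} - -14790 = \left(-20 - 184 + \left(-184\right)^{2}\right) - -14790 = \left(-20 - 184 + 33856\right) + 14790 = 33652 + 14790 = 48442$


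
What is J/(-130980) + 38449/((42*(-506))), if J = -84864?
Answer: -269376691/231965580 ≈ -1.1613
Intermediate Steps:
J/(-130980) + 38449/((42*(-506))) = -84864/(-130980) + 38449/((42*(-506))) = -84864*(-1/130980) + 38449/(-21252) = 7072/10915 + 38449*(-1/21252) = 7072/10915 - 38449/21252 = -269376691/231965580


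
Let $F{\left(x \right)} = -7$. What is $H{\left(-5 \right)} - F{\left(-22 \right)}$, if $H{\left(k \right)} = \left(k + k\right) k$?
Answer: $57$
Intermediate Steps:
$H{\left(k \right)} = 2 k^{2}$ ($H{\left(k \right)} = 2 k k = 2 k^{2}$)
$H{\left(-5 \right)} - F{\left(-22 \right)} = 2 \left(-5\right)^{2} - -7 = 2 \cdot 25 + 7 = 50 + 7 = 57$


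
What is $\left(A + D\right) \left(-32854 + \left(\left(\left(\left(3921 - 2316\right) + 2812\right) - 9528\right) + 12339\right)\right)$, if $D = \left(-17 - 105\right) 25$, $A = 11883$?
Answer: $-226354458$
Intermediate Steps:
$D = -3050$ ($D = \left(-122\right) 25 = -3050$)
$\left(A + D\right) \left(-32854 + \left(\left(\left(\left(3921 - 2316\right) + 2812\right) - 9528\right) + 12339\right)\right) = \left(11883 - 3050\right) \left(-32854 + \left(\left(\left(\left(3921 - 2316\right) + 2812\right) - 9528\right) + 12339\right)\right) = 8833 \left(-32854 + \left(\left(\left(1605 + 2812\right) - 9528\right) + 12339\right)\right) = 8833 \left(-32854 + \left(\left(4417 - 9528\right) + 12339\right)\right) = 8833 \left(-32854 + \left(-5111 + 12339\right)\right) = 8833 \left(-32854 + 7228\right) = 8833 \left(-25626\right) = -226354458$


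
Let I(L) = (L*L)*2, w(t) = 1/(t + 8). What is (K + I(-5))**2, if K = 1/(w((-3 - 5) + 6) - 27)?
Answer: 64705936/25921 ≈ 2496.3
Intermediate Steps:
w(t) = 1/(8 + t)
K = -6/161 (K = 1/(1/(8 + ((-3 - 5) + 6)) - 27) = 1/(1/(8 + (-8 + 6)) - 27) = 1/(1/(8 - 2) - 27) = 1/(1/6 - 27) = 1/(-161/6) = -6/161 ≈ -0.037267)
I(L) = 2*L**2 (I(L) = L**2*2 = 2*L**2)
(K + I(-5))**2 = (-6/161 + 2*(-5)**2)**2 = (-6/161 + 2*25)**2 = (-6/161 + 50)**2 = (8044/161)**2 = 64705936/25921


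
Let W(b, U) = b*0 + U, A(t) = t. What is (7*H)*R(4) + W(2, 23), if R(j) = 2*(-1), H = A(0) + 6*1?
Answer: -61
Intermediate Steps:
W(b, U) = U (W(b, U) = 0 + U = U)
H = 6 (H = 0 + 6*1 = 0 + 6 = 6)
R(j) = -2
(7*H)*R(4) + W(2, 23) = (7*6)*(-2) + 23 = 42*(-2) + 23 = -84 + 23 = -61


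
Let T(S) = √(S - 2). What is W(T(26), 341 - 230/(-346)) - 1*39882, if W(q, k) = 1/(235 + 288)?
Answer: -20858285/523 ≈ -39882.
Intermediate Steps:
T(S) = √(-2 + S)
W(q, k) = 1/523
W(T(26), 341 - 230/(-346)) - 1*39882 = 1/523 - 1*39882 = 1/523 - 39882 = -20858285/523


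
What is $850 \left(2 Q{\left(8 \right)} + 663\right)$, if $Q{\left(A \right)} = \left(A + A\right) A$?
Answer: $781150$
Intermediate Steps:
$Q{\left(A \right)} = 2 A^{2}$ ($Q{\left(A \right)} = 2 A A = 2 A^{2}$)
$850 \left(2 Q{\left(8 \right)} + 663\right) = 850 \left(2 \cdot 2 \cdot 8^{2} + 663\right) = 850 \left(2 \cdot 2 \cdot 64 + 663\right) = 850 \left(2 \cdot 128 + 663\right) = 850 \left(256 + 663\right) = 850 \cdot 919 = 781150$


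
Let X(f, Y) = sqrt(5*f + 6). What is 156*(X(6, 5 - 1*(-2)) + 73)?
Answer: 12324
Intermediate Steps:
X(f, Y) = sqrt(6 + 5*f)
156*(X(6, 5 - 1*(-2)) + 73) = 156*(sqrt(6 + 5*6) + 73) = 156*(sqrt(6 + 30) + 73) = 156*(sqrt(36) + 73) = 156*(6 + 73) = 156*79 = 12324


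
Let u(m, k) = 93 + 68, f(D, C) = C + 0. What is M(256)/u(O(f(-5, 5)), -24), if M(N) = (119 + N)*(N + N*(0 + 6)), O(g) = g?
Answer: 96000/23 ≈ 4173.9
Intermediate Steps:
f(D, C) = C
u(m, k) = 161
M(N) = 7*N*(119 + N) (M(N) = (119 + N)*(N + N*6) = (119 + N)*(N + 6*N) = (119 + N)*(7*N) = 7*N*(119 + N))
M(256)/u(O(f(-5, 5)), -24) = (7*256*(119 + 256))/161 = (7*256*375)*(1/161) = 672000*(1/161) = 96000/23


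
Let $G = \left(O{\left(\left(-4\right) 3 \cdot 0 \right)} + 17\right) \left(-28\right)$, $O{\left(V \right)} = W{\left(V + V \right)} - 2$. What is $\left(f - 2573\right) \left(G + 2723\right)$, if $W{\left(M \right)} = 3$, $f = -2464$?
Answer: $-11177103$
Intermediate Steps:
$O{\left(V \right)} = 1$ ($O{\left(V \right)} = 3 - 2 = 1$)
$G = -504$ ($G = \left(1 + 17\right) \left(-28\right) = 18 \left(-28\right) = -504$)
$\left(f - 2573\right) \left(G + 2723\right) = \left(-2464 - 2573\right) \left(-504 + 2723\right) = \left(-5037\right) 2219 = -11177103$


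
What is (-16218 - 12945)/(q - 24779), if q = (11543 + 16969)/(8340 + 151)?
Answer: 247623033/210369977 ≈ 1.1771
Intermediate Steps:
q = 28512/8491 ≈ 3.3579
(-16218 - 12945)/(q - 24779) = (-16218 - 12945)/(28512/8491 - 24779) = -29163/(-210369977/8491) = -29163*(-8491/210369977) = 247623033/210369977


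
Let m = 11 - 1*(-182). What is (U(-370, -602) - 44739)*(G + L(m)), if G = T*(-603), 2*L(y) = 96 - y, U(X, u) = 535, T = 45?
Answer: 1201619434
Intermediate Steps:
m = 193 (m = 11 + 182 = 193)
L(y) = 48 - y/2 (L(y) = (96 - y)/2 = 48 - y/2)
G = -27135 (G = 45*(-603) = -27135)
(U(-370, -602) - 44739)*(G + L(m)) = (535 - 44739)*(-27135 + (48 - ½*193)) = -44204*(-27135 + (48 - 193/2)) = -44204*(-27135 - 97/2) = -44204*(-54367/2) = 1201619434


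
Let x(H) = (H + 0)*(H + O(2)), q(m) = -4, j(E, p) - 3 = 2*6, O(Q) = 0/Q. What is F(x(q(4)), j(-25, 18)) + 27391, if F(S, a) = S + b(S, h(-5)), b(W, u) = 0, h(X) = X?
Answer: 27407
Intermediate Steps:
O(Q) = 0
j(E, p) = 15 (j(E, p) = 3 + 2*6 = 3 + 12 = 15)
x(H) = H² (x(H) = (H + 0)*(H + 0) = H*H = H²)
F(S, a) = S (F(S, a) = S + 0 = S)
F(x(q(4)), j(-25, 18)) + 27391 = (-4)² + 27391 = 16 + 27391 = 27407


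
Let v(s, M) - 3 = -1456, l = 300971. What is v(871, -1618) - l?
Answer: -302424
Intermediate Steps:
v(s, M) = -1453 (v(s, M) = 3 - 1456 = -1453)
v(871, -1618) - l = -1453 - 1*300971 = -1453 - 300971 = -302424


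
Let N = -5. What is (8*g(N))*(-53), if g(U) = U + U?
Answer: 4240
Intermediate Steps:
g(U) = 2*U
(8*g(N))*(-53) = (8*(2*(-5)))*(-53) = (8*(-10))*(-53) = -80*(-53) = 4240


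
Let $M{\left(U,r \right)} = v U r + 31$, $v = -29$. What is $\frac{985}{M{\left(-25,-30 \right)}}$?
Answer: $- \frac{985}{21719} \approx -0.045352$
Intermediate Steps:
$M{\left(U,r \right)} = 31 - 29 U r$ ($M{\left(U,r \right)} = - 29 U r + 31 = 31 - 29 U r$)
$\frac{985}{M{\left(-25,-30 \right)}} = \frac{985}{31 - \left(-725\right) \left(-30\right)} = \frac{985}{31 - 21750} = \frac{985}{-21719} = 985 \left(- \frac{1}{21719}\right) = - \frac{985}{21719}$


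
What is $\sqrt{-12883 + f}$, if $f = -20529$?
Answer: $2 i \sqrt{8353} \approx 182.79 i$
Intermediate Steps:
$\sqrt{-12883 + f} = \sqrt{-12883 - 20529} = \sqrt{-33412} = 2 i \sqrt{8353}$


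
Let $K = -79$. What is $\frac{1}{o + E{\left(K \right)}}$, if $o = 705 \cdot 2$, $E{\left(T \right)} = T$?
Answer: $\frac{1}{1331} \approx 0.00075131$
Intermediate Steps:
$o = 1410$
$\frac{1}{o + E{\left(K \right)}} = \frac{1}{1410 - 79} = \frac{1}{1331}$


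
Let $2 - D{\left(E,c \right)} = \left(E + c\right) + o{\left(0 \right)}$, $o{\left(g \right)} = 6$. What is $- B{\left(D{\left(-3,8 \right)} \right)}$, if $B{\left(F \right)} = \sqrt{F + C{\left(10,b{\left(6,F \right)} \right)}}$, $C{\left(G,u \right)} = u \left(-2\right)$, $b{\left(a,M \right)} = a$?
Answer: $- i \sqrt{21} \approx - 4.5826 i$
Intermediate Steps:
$C{\left(G,u \right)} = - 2 u$
$D{\left(E,c \right)} = -4 - E - c$ ($D{\left(E,c \right)} = 2 - \left(\left(E + c\right) + 6\right) = 2 - \left(6 + E + c\right) = -4 - E - c$)
$B{\left(F \right)} = \sqrt{-12 + F}$ ($B{\left(F \right)} = \sqrt{F - 12} = \sqrt{-12 + F}$)
$- B{\left(D{\left(-3,8 \right)} \right)} = - \sqrt{-12 - 9} = - \sqrt{-21} = - i \sqrt{21}$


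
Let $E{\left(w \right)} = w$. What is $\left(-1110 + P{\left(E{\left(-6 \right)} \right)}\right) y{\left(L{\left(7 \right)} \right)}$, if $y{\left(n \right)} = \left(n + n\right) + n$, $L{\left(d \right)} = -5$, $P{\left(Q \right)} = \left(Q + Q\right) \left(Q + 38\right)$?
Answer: $22410$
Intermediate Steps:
$P{\left(Q \right)} = 2 Q \left(38 + Q\right)$
$y{\left(n \right)} = 3 n$ ($y{\left(n \right)} = 2 n + n = 3 n$)
$\left(-1110 + P{\left(E{\left(-6 \right)} \right)}\right) y{\left(L{\left(7 \right)} \right)} = \left(-1110 + 2 \left(-6\right) \left(38 - 6\right)\right) 3 \left(-5\right) = \left(-1110 + 2 \left(-6\right) 32\right) \left(-15\right) = \left(-1110 - 384\right) \left(-15\right) = \left(-1494\right) \left(-15\right) = 22410$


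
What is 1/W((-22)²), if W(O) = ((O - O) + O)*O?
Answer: 1/234256 ≈ 4.2688e-6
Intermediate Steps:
W(O) = O² (W(O) = (0 + O)*O = O*O = O²)
1/W((-22)²) = 1/(((-22)²)²) = 1/(484²) = 1/234256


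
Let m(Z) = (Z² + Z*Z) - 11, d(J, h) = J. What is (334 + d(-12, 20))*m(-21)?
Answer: 280462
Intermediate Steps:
m(Z) = -11 + 2*Z² (m(Z) = (Z² + Z²) - 11 = 2*Z² - 11 = -11 + 2*Z²)
(334 + d(-12, 20))*m(-21) = (334 - 12)*(-11 + 2*(-21)²) = 322*(-11 + 2*441) = 322*(-11 + 882) = 322*871 = 280462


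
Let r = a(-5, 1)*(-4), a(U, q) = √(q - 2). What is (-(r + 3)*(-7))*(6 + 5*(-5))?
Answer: -399 + 532*I ≈ -399.0 + 532.0*I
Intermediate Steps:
a(U, q) = √(-2 + q)
r = -4*I (r = √(-2 + 1)*(-4) = √(-1)*(-4) = I*(-4) = -4*I ≈ -4.0*I)
(-(r + 3)*(-7))*(6 + 5*(-5)) = (-(-4*I + 3)*(-7))*(6 + 5*(-5)) = (-(3 - 4*I)*(-7))*(6 - 25) = ((-3 + 4*I)*(-7))*(-19) = (21 - 28*I)*(-19) = -399 + 532*I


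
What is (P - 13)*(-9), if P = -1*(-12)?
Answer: 9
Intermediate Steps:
P = 12
(P - 13)*(-9) = (12 - 13)*(-9) = -1*(-9) = 9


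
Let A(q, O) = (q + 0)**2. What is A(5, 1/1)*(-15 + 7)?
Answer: -200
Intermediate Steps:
A(q, O) = q**2
A(5, 1/1)*(-15 + 7) = 5**2*(-15 + 7) = 25*(-8) = -200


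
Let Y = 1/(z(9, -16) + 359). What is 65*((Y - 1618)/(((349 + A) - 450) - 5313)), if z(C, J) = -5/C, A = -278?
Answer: 339277835/18362392 ≈ 18.477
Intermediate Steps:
Y = 9/3226 (Y = 1/(-5/9 + 359) = 1/(3226/9) = 9/3226 ≈ 0.0027898)
65*((Y - 1618)/(((349 + A) - 450) - 5313)) = 65*((9/3226 - 1618)/(((349 - 278) - 450) - 5313)) = 65*(-5219659/(3226*((71 - 450) - 5313))) = 65*(-5219659/(3226*(-379 - 5313))) = 65*(-5219659/3226/(-5692)) = 65*(-5219659/3226*(-1/5692)) = 65*(5219659/18362392) = 339277835/18362392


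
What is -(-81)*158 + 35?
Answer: 12833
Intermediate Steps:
-(-81)*158 + 35 = -81*(-158) + 35 = 12798 + 35 = 12833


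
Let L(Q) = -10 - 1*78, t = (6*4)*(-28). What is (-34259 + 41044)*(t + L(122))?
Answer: -5156600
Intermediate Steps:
t = -672 (t = 24*(-28) = -672)
L(Q) = -88 (L(Q) = -10 - 78 = -88)
(-34259 + 41044)*(t + L(122)) = (-34259 + 41044)*(-672 - 88) = 6785*(-760) = -5156600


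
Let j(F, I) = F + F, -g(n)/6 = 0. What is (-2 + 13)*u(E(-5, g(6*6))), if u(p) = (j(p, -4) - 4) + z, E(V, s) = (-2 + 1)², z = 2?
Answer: 0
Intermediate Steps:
g(n) = 0 (g(n) = -6*0 = 0)
E(V, s) = 1 (E(V, s) = (-1)² = 1)
j(F, I) = 2*F
u(p) = -2 + 2*p (u(p) = (2*p - 4) + 2 = (-4 + 2*p) + 2 = -2 + 2*p)
(-2 + 13)*u(E(-5, g(6*6))) = (-2 + 13)*(-2 + 2*1) = 11*(-2 + 2) = 11*0 = 0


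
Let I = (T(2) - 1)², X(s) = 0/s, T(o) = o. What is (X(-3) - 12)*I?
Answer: -12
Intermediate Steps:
X(s) = 0
I = 1 (I = (2 - 1)² = 1² = 1)
(X(-3) - 12)*I = (0 - 12)*1 = -12*1 = -12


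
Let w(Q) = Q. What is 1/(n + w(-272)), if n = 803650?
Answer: 1/803378 ≈ 1.2447e-6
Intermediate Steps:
1/(n + w(-272)) = 1/(803650 - 272) = 1/803378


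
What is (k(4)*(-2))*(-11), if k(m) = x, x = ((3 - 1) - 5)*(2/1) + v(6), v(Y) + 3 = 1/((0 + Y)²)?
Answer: -3553/18 ≈ -197.39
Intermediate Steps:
v(Y) = -3 + Y⁻² (v(Y) = -3 + 1/((0 + Y)²) = -3 + 1/(Y²) = -3 + Y⁻²)
x = -323/36 (x = ((3 - 1) - 5)*(2/1) + (-3 + 6⁻²) = (2 - 5)*(2*1) + (-3 + 1/36) = -3*2 - 107/36 = -6 - 107/36 = -323/36 ≈ -8.9722)
k(m) = -323/36
(k(4)*(-2))*(-11) = -323/36*(-2)*(-11) = (323/18)*(-11) = -3553/18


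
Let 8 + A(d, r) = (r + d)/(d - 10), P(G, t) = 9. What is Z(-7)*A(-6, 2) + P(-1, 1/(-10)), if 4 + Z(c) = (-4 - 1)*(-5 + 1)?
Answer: -115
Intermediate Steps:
A(d, r) = -8 + (d + r)/(-10 + d) (A(d, r) = -8 + (r + d)/(d - 10) = -8 + (d + r)/(-10 + d))
Z(c) = 16 (Z(c) = -4 + (-4 - 1)*(-5 + 1) = -4 - 5*(-4) = -4 + 20 = 16)
Z(-7)*A(-6, 2) + P(-1, 1/(-10)) = 16*((80 + 2 - 7*(-6))/(-10 - 6)) + 9 = 16*((80 + 2 + 42)/(-16)) + 9 = 16*(-1/16*124) + 9 = 16*(-31/4) + 9 = -124 + 9 = -115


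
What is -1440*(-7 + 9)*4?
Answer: -11520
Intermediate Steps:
-1440*(-7 + 9)*4 = -2880*4 = -1440*8 = -11520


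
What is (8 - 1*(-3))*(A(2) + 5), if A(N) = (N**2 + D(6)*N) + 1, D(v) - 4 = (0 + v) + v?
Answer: 462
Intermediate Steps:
D(v) = 4 + 2*v (D(v) = 4 + ((0 + v) + v) = 4 + (v + v) = 4 + 2*v)
A(N) = 1 + N**2 + 16*N (A(N) = (N**2 + (4 + 2*6)*N) + 1 = (N**2 + (4 + 12)*N) + 1 = (N**2 + 16*N) + 1 = 1 + N**2 + 16*N)
(8 - 1*(-3))*(A(2) + 5) = (8 - 1*(-3))*((1 + 2**2 + 16*2) + 5) = (8 + 3)*((1 + 4 + 32) + 5) = 11*(37 + 5) = 11*42 = 462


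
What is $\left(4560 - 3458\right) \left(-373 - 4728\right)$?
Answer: $-5621302$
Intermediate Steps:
$\left(4560 - 3458\right) \left(-373 - 4728\right) = 1102 \left(-5101\right) = -5621302$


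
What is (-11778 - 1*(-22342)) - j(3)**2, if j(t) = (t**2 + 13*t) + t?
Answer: 7963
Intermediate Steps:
j(t) = t**2 + 14*t
(-11778 - 1*(-22342)) - j(3)**2 = (-11778 - 1*(-22342)) - (3*(14 + 3))**2 = (-11778 + 22342) - (3*17)**2 = 10564 - 1*51**2 = 10564 - 1*2601 = 10564 - 2601 = 7963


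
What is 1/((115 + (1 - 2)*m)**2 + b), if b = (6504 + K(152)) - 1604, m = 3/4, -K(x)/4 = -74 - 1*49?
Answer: 16/295121 ≈ 5.4215e-5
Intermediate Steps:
K(x) = 492 (K(x) = -4*(-74 - 1*49) = -4*(-74 - 49) = -4*(-123) = 492)
m = 3/4 (m = 3*(1/4) = 3/4 ≈ 0.75000)
b = 5392 (b = (6504 + 492) - 1604 = 6996 - 1604 = 5392)
1/((115 + (1 - 2)*m)**2 + b) = 1/((115 + (1 - 2)*(3/4))**2 + 5392) = 1/((115 - 1*3/4)**2 + 5392) = 1/((115 - 3/4)**2 + 5392) = 1/((457/4)**2 + 5392) = 1/(208849/16 + 5392) = 1/(295121/16) = 16/295121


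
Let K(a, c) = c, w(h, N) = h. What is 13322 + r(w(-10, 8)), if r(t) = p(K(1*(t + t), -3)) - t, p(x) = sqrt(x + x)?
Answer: 13332 + I*sqrt(6) ≈ 13332.0 + 2.4495*I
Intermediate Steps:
p(x) = sqrt(2)*sqrt(x) (p(x) = sqrt(2*x) = sqrt(2)*sqrt(x))
r(t) = -t + I*sqrt(6) (r(t) = sqrt(2)*sqrt(-3) - t = sqrt(2)*(I*sqrt(3)) - t = I*sqrt(6) - t = -t + I*sqrt(6))
13322 + r(w(-10, 8)) = 13322 + (-1*(-10) + I*sqrt(6)) = 13322 + (10 + I*sqrt(6)) = 13332 + I*sqrt(6)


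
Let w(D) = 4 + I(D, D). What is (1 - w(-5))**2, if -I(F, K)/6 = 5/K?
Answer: 81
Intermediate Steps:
I(F, K) = -30/K
w(D) = 4 - 30/D
(1 - w(-5))**2 = (1 - (4 - 30/(-5)))**2 = (1 - (4 - 30*(-1/5)))**2 = (1 - (4 + 6))**2 = (1 - 1*10)**2 = (1 - 10)**2 = (-9)**2 = 81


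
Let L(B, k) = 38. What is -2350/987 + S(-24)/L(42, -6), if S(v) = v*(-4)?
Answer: 58/399 ≈ 0.14536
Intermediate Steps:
S(v) = -4*v
-2350/987 + S(-24)/L(42, -6) = -2350/987 - 4*(-24)/38 = -2350*1/987 + 96*(1/38) = -50/21 + 48/19 = 58/399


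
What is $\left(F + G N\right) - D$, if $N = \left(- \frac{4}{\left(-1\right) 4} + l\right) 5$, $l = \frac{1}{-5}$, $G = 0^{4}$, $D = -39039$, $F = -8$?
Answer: $39031$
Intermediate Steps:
$G = 0$
$l = - \frac{1}{5} \approx -0.2$
$N = 4$ ($N = \left(- \frac{4}{\left(-1\right) 4} - \frac{1}{5}\right) 5 = \left(- \frac{4}{-4} - \frac{1}{5}\right) 5 = \left(\left(-4\right) \left(- \frac{1}{4}\right) - \frac{1}{5}\right) 5 = \left(1 - \frac{1}{5}\right) 5 = \frac{4}{5} \cdot 5 = 4$)
$\left(F + G N\right) - D = \left(-8 + 0 \cdot 4\right) - -39039 = \left(-8 + 0\right) + 39039 = -8 + 39039 = 39031$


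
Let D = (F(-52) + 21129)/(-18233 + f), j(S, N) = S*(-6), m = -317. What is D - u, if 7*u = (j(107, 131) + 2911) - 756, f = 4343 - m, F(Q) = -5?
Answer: -2954831/13573 ≈ -217.70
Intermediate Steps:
j(S, N) = -6*S
f = 4660 (f = 4343 - 1*(-317) = 4343 + 317 = 4660)
D = -21124/13573 (D = (-5 + 21129)/(-18233 + 4660) = 21124/(-13573) = 21124*(-1/13573) = -21124/13573 ≈ -1.5563)
u = 1513/7 (u = ((-6*107 + 2911) - 756)/7 = ((-642 + 2911) - 756)/7 = (2269 - 756)/7 = (⅐)*1513 = 1513/7 ≈ 216.14)
D - u = -21124/13573 - 1*1513/7 = -21124/13573 - 1513/7 = -2954831/13573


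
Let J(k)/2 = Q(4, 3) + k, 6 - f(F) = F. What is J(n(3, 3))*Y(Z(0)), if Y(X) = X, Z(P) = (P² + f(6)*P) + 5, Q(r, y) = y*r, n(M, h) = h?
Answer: 150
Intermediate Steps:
f(F) = 6 - F
Q(r, y) = r*y
Z(P) = 5 + P² (Z(P) = (P² + (6 - 1*6)*P) + 5 = (P² + (6 - 6)*P) + 5 = (P² + 0*P) + 5 = (P² + 0) + 5 = P² + 5 = 5 + P²)
J(k) = 24 + 2*k (J(k) = 2*(4*3 + k) = 2*(12 + k) = 24 + 2*k)
J(n(3, 3))*Y(Z(0)) = (24 + 2*3)*(5 + 0²) = (24 + 6)*(5 + 0) = 30*5 = 150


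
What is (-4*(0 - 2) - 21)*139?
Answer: -1807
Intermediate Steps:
(-4*(0 - 2) - 21)*139 = (-4*(-2) - 21)*139 = (8 - 21)*139 = -13*139 = -1807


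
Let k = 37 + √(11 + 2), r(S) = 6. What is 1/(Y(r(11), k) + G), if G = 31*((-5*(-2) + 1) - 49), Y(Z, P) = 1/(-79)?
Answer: -79/93063 ≈ -0.00084889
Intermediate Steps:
k = 37 + √13 ≈ 40.606
Y(Z, P) = -1/79
G = -1178 (G = 31*((10 + 1) - 49) = 31*(11 - 49) = 31*(-38) = -1178)
1/(Y(r(11), k) + G) = 1/(-1/79 - 1178) = 1/(-93063/79) = -79/93063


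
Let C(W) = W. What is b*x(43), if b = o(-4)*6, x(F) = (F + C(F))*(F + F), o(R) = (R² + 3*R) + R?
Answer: 0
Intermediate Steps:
o(R) = R² + 4*R
x(F) = 4*F² (x(F) = (F + F)*(F + F) = (2*F)*(2*F) = 4*F²)
b = 0 (b = -4*(4 - 4)*6 = -4*0*6 = 0*6 = 0)
b*x(43) = 0*(4*43²) = 0*(4*1849) = 0*7396 = 0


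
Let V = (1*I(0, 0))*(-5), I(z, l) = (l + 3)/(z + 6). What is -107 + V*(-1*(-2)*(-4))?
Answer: -87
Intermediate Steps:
I(z, l) = (3 + l)/(6 + z)
V = -5/2 (V = (1*((3 + 0)/(6 + 0)))*(-5) = (1*(3/6))*(-5) = (1*((1/6)*3))*(-5) = (1*(1/2))*(-5) = (1/2)*(-5) = -5/2 ≈ -2.5000)
-107 + V*(-1*(-2)*(-4)) = -107 - 5*(-1*(-2))*(-4)/2 = -107 - 5*(-4) = -107 - 5/2*(-8) = -107 + 20 = -87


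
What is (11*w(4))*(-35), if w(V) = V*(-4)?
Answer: 6160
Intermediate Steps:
w(V) = -4*V
(11*w(4))*(-35) = (11*(-4*4))*(-35) = (11*(-16))*(-35) = -176*(-35) = 6160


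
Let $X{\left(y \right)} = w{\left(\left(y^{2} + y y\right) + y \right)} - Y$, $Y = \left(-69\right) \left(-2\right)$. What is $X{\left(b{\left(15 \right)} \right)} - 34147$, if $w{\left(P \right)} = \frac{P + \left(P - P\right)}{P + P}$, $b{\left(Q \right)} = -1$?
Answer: $- \frac{68569}{2} \approx -34285.0$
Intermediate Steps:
$w{\left(P \right)} = \frac{1}{2}$ ($w{\left(P \right)} = \frac{P + 0}{2 P} = P \frac{1}{2 P} = \frac{1}{2}$)
$Y = 138$
$X{\left(y \right)} = - \frac{275}{2}$ ($X{\left(y \right)} = \frac{1}{2} - 138 = - \frac{275}{2}$)
$X{\left(b{\left(15 \right)} \right)} - 34147 = - \frac{275}{2} - 34147 = - \frac{68569}{2}$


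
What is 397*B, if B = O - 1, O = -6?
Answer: -2779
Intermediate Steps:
B = -7 (B = -6 - 1 = -7)
397*B = 397*(-7) = -2779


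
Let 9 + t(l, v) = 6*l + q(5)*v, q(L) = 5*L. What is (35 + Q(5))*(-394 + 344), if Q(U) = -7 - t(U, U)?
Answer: 5900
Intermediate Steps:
t(l, v) = -9 + 6*l + 25*v (t(l, v) = -9 + (6*l + (5*5)*v) = -9 + (6*l + 25*v) = -9 + 6*l + 25*v)
Q(U) = 2 - 31*U (Q(U) = -7 - (-9 + 6*U + 25*U) = -7 - (-9 + 31*U) = -7 + (9 - 31*U) = 2 - 31*U)
(35 + Q(5))*(-394 + 344) = (35 + (2 - 31*5))*(-394 + 344) = (35 + (2 - 155))*(-50) = (35 - 153)*(-50) = -118*(-50) = 5900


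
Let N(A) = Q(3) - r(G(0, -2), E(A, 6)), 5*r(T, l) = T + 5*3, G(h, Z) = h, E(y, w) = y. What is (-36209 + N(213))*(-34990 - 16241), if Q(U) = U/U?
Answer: 1855125741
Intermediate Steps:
Q(U) = 1
r(T, l) = 3 + T/5 (r(T, l) = (T + 5*3)/5 = (T + 15)/5 = (15 + T)/5 = 3 + T/5)
N(A) = -2 (N(A) = 1 - (3 + (⅕)*0) = 1 - (3 + 0) = 1 - 1*3 = 1 - 3 = -2)
(-36209 + N(213))*(-34990 - 16241) = (-36209 - 2)*(-34990 - 16241) = -36211*(-51231) = 1855125741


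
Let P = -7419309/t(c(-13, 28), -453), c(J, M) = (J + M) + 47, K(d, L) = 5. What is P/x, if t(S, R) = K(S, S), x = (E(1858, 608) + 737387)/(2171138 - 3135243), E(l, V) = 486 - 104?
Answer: 476866193563/245923 ≈ 1.9391e+6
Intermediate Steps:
c(J, M) = 47 + J + M
E(l, V) = 382
x = -737769/964105 (x = (382 + 737387)/(2171138 - 3135243) = 737769/(-964105) = 737769*(-1/964105) = -737769/964105 ≈ -0.76524)
t(S, R) = 5
P = -7419309/5 ≈ -1.4839e+6
P/x = -7419309/(5*(-737769/964105)) = -7419309/5*(-964105/737769) = 476866193563/245923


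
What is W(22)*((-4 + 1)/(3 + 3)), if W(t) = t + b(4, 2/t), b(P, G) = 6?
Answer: -14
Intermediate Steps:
W(t) = 6 + t (W(t) = t + 6 = 6 + t)
W(22)*((-4 + 1)/(3 + 3)) = (6 + 22)*((-4 + 1)/(3 + 3)) = 28*(-3/6) = 28*(-3*⅙) = 28*(-½) = -14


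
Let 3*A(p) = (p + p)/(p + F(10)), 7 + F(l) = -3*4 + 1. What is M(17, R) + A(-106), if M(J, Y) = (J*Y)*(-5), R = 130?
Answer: -1027597/93 ≈ -11049.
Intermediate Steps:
M(J, Y) = -5*J*Y
F(l) = -18 (F(l) = -7 + (-3*4 + 1) = -7 + (-12 + 1) = -7 - 11 = -18)
A(p) = 2*p/(3*(-18 + p)) (A(p) = ((p + p)/(p - 18))/3 = ((2*p)/(-18 + p))/3 = (2*p/(-18 + p))/3 = 2*p/(3*(-18 + p)))
M(17, R) + A(-106) = -5*17*130 + (2/3)*(-106)/(-18 - 106) = -11050 + (2/3)*(-106)/(-124) = -11050 + (2/3)*(-106)*(-1/124) = -11050 + 53/93 = -1027597/93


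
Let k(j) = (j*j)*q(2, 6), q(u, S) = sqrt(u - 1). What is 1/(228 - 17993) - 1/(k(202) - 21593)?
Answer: -36976/341283415 ≈ -0.00010834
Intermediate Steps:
q(u, S) = sqrt(-1 + u)
k(j) = j**2 (k(j) = (j*j)*sqrt(-1 + 2) = j**2*sqrt(1) = j**2*1 = j**2)
1/(228 - 17993) - 1/(k(202) - 21593) = 1/(228 - 17993) - 1/(202**2 - 21593) = 1/(-17765) - 1/(40804 - 21593) = -1/17765 - 1/19211 = -36976/341283415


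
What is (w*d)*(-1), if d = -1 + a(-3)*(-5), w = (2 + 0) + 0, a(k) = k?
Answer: -28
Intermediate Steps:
w = 2 (w = 2 + 0 = 2)
d = 14 (d = -1 - 3*(-5) = -1 + 15 = 14)
(w*d)*(-1) = (2*14)*(-1) = 28*(-1) = -28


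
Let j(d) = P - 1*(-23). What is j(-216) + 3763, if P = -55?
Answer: 3731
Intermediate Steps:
j(d) = -32 (j(d) = -55 - 1*(-23) = -55 + 23 = -32)
j(-216) + 3763 = -32 + 3763 = 3731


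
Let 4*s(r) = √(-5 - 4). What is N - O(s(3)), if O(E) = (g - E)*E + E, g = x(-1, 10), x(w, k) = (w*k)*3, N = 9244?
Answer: 147895/16 + 87*I/4 ≈ 9243.4 + 21.75*I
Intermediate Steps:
s(r) = 3*I/4 (s(r) = √(-5 - 4)/4 = √(-9)/4 = (3*I)/4 = 3*I/4)
x(w, k) = 3*k*w (x(w, k) = (k*w)*3 = 3*k*w)
g = -30 (g = 3*10*(-1) = -30)
O(E) = E + E*(-30 - E) (O(E) = (-30 - E)*E + E = E*(-30 - E) + E = E + E*(-30 - E))
N - O(s(3)) = 9244 - (-1)*3*I/4*(29 + 3*I/4) = 9244 - (-3)*I*(29 + 3*I/4)/4 = 9244 + 3*I*(29 + 3*I/4)/4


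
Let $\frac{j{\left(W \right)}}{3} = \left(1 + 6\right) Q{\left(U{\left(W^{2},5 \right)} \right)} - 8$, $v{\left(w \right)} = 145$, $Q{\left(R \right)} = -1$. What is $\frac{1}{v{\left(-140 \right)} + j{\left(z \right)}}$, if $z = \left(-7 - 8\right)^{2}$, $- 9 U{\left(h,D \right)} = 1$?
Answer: $\frac{1}{100} \approx 0.01$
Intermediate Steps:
$U{\left(h,D \right)} = - \frac{1}{9}$ ($U{\left(h,D \right)} = \left(- \frac{1}{9}\right) 1 = - \frac{1}{9}$)
$z = 225$ ($z = \left(-15\right)^{2} = 225$)
$j{\left(W \right)} = -45$ ($j{\left(W \right)} = 3 \left(\left(1 + 6\right) \left(-1\right) - 8\right) = 3 \left(7 \left(-1\right) - 8\right) = 3 \left(-7 - 8\right) = 3 \left(-15\right) = -45$)
$\frac{1}{v{\left(-140 \right)} + j{\left(z \right)}} = \frac{1}{145 - 45} = \frac{1}{100}$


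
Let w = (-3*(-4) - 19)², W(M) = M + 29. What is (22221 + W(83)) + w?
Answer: 22382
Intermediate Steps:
W(M) = 29 + M
w = 49 (w = (12 - 19)² = (-7)² = 49)
(22221 + W(83)) + w = (22221 + (29 + 83)) + 49 = (22221 + 112) + 49 = 22333 + 49 = 22382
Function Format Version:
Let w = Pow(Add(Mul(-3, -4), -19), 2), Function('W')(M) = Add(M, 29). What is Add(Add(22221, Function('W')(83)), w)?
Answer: 22382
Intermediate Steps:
Function('W')(M) = Add(29, M)
w = 49 (w = Pow(Add(12, -19), 2) = Pow(-7, 2) = 49)
Add(Add(22221, Function('W')(83)), w) = Add(Add(22221, Add(29, 83)), 49) = Add(Add(22221, 112), 49) = Add(22333, 49) = 22382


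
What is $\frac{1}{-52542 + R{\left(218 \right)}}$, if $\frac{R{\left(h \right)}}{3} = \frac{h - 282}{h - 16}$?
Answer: $- \frac{101}{5306838} \approx -1.9032 \cdot 10^{-5}$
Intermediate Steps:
$R{\left(h \right)} = \frac{3 \left(-282 + h\right)}{-16 + h}$ ($R{\left(h \right)} = 3 \frac{h - 282}{h - 16} = 3 \frac{-282 + h}{-16 + h} = \frac{3 \left(-282 + h\right)}{-16 + h}$)
$\frac{1}{-52542 + R{\left(218 \right)}} = \frac{1}{-52542 + \frac{3 \left(-282 + 218\right)}{-16 + 218}} = \frac{1}{-52542 + 3 \cdot \frac{1}{202} \left(-64\right)} = \frac{1}{-52542 - \frac{96}{101}} = \frac{1}{- \frac{5306838}{101}} = - \frac{101}{5306838}$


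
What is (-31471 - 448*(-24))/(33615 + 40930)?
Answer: -20719/74545 ≈ -0.27794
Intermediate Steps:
(-31471 - 448*(-24))/(33615 + 40930) = (-31471 + 10752)/74545 = -20719*1/74545 = -20719/74545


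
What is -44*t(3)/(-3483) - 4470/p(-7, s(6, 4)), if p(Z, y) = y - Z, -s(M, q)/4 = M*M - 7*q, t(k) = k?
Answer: 1038154/5805 ≈ 178.84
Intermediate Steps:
s(M, q) = -4*M**2 + 28*q (s(M, q) = -4*(M*M - 7*q) = -4*(M**2 - 7*q) = -4*M**2 + 28*q)
-44*t(3)/(-3483) - 4470/p(-7, s(6, 4)) = -44*3/(-3483) - 4470/((-4*6**2 + 28*4) - 1*(-7)) = -132*(-1/3483) - 4470/((-4*36 + 112) + 7) = 44/1161 - 4470/((-144 + 112) + 7) = 44/1161 - 4470/(-32 + 7) = 44/1161 - 4470/(-25) = 44/1161 - 4470*(-1/25) = 44/1161 + 894/5 = 1038154/5805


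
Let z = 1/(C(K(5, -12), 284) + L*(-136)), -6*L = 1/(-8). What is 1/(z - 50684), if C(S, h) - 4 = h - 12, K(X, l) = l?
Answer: -1639/83071070 ≈ -1.9730e-5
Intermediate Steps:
C(S, h) = -8 + h (C(S, h) = 4 + (h - 12) = 4 + (-12 + h) = -8 + h)
L = 1/48 (L = -⅙/(-8) = -⅙*(-⅛) = 1/48 ≈ 0.020833)
z = 6/1639 (z = 1/((-8 + 284) + (1/48)*(-136)) = 1/(276 - 17/6) = 1/(1639/6) = 6/1639 ≈ 0.0036608)
1/(z - 50684) = 1/(6/1639 - 50684) = 1/(-83071070/1639) = -1639/83071070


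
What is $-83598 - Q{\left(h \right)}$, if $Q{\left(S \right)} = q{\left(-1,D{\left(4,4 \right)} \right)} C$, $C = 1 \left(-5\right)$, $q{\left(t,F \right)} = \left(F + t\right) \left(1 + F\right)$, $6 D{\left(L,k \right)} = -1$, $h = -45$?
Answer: $- \frac{3009703}{36} \approx -83603.0$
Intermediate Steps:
$D{\left(L,k \right)} = - \frac{1}{6}$ ($D{\left(L,k \right)} = \frac{1}{6} \left(-1\right) = - \frac{1}{6}$)
$q{\left(t,F \right)} = \left(1 + F\right) \left(F + t\right)$
$C = -5$
$Q{\left(S \right)} = \frac{175}{36}$ ($Q{\left(S \right)} = \left(- \frac{1}{6} - 1 + \left(- \frac{1}{6}\right)^{2} - - \frac{1}{6}\right) \left(-5\right) = \left(- \frac{1}{6} - 1 + \frac{1}{36} + \frac{1}{6}\right) \left(-5\right) = \left(- \frac{35}{36}\right) \left(-5\right) = \frac{175}{36}$)
$-83598 - Q{\left(h \right)} = -83598 - \frac{175}{36} = - \frac{3009703}{36}$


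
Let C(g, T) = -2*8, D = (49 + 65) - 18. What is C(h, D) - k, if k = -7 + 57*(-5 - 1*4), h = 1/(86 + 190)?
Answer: 504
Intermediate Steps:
D = 96 (D = 114 - 18 = 96)
h = 1/276 ≈ 0.0036232
C(g, T) = -16
k = -520 (k = -7 + 57*(-5 - 4) = -7 + 57*(-9) = -7 - 513 = -520)
C(h, D) - k = -16 - 1*(-520) = -16 + 520 = 504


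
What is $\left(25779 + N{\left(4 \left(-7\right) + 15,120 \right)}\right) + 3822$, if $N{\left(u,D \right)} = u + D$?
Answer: $29708$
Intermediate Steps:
$N{\left(u,D \right)} = D + u$
$\left(25779 + N{\left(4 \left(-7\right) + 15,120 \right)}\right) + 3822 = \left(25779 + \left(120 + \left(4 \left(-7\right) + 15\right)\right)\right) + 3822 = \left(25779 + \left(120 + \left(-28 + 15\right)\right)\right) + 3822 = \left(25779 + \left(120 - 13\right)\right) + 3822 = \left(25779 + 107\right) + 3822 = 25886 + 3822 = 29708$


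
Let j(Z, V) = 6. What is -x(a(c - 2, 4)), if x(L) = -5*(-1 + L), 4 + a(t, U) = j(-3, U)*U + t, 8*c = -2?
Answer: 335/4 ≈ 83.750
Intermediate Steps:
c = -¼ (c = (⅛)*(-2) = -¼ ≈ -0.25000)
a(t, U) = -4 + t + 6*U (a(t, U) = -4 + (6*U + t) = -4 + (t + 6*U) = -4 + t + 6*U)
x(L) = 5 - 5*L
-x(a(c - 2, 4)) = -(5 - 5*(-4 + (-¼ - 2) + 6*4)) = -(5 - 5*(-4 - 9/4 + 24)) = -(5 - 5*71/4) = -(5 - 355/4) = -1*(-335/4) = 335/4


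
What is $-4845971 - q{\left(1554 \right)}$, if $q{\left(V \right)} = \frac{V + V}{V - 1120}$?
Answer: $- \frac{150225323}{31} \approx -4.846 \cdot 10^{6}$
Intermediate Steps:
$q{\left(V \right)} = \frac{2 V}{-1120 + V}$
$-4845971 - q{\left(1554 \right)} = -4845971 - 2 \cdot 1554 \frac{1}{-1120 + 1554} = -4845971 - 2 \cdot 1554 \cdot \frac{1}{434} = -4845971 - \frac{222}{31} = - \frac{150225323}{31}$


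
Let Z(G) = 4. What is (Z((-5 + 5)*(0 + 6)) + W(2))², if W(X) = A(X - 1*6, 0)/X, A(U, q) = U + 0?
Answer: 4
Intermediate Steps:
A(U, q) = U
W(X) = (-6 + X)/X (W(X) = (X - 1*6)/X = (X - 6)/X = (-6 + X)/X)
(Z((-5 + 5)*(0 + 6)) + W(2))² = (4 + (-6 + 2)/2)² = (4 + (½)*(-4))² = (4 - 2)² = 2² = 4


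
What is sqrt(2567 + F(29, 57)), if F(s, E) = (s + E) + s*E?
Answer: sqrt(4306) ≈ 65.620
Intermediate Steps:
F(s, E) = E + s + E*s (F(s, E) = (E + s) + E*s = E + s + E*s)
sqrt(2567 + F(29, 57)) = sqrt(2567 + (57 + 29 + 57*29)) = sqrt(2567 + (57 + 29 + 1653)) = sqrt(2567 + 1739) = sqrt(4306)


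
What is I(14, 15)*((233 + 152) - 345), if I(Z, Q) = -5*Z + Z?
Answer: -2240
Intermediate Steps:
I(Z, Q) = -4*Z
I(14, 15)*((233 + 152) - 345) = (-4*14)*((233 + 152) - 345) = -56*(385 - 345) = -56*40 = -2240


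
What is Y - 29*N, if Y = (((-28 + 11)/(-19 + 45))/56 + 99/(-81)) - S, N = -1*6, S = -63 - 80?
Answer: 4137799/13104 ≈ 315.77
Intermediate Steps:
S = -143
N = -6
Y = 1857703/13104 (Y = (((-28 + 11)/(-19 + 45))/56 + 99/(-81)) - 1*(-143) = (-17/26*(1/56) + 99*(-1/81)) + 143 = (-17*1/26*(1/56) - 11/9) + 143 = (-17/26*1/56 - 11/9) + 143 = (-17/1456 - 11/9) + 143 = -16169/13104 + 143 = 1857703/13104 ≈ 141.77)
Y - 29*N = 1857703/13104 - 29*(-6) = 1857703/13104 + 174 = 4137799/13104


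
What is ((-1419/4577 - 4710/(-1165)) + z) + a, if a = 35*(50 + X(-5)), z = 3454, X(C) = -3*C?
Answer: 6113621396/1066441 ≈ 5732.7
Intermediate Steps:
a = 2275 (a = 35*(50 - 3*(-5)) = 35*(50 + 15) = 35*65 = 2275)
((-1419/4577 - 4710/(-1165)) + z) + a = ((-1419/4577 - 4710/(-1165)) + 3454) + 2275 = ((-1419*1/4577 - 4710*(-1/1165)) + 3454) + 2275 = ((-1419/4577 + 942/233) + 3454) + 2275 = (3980907/1066441 + 3454) + 2275 = 3687468121/1066441 + 2275 = 6113621396/1066441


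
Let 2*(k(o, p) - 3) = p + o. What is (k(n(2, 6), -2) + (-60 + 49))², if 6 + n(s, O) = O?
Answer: 81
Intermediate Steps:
n(s, O) = -6 + O
k(o, p) = 3 + o/2 + p/2 (k(o, p) = 3 + (p + o)/2 = 3 + (o + p)/2 = 3 + (o/2 + p/2) = 3 + o/2 + p/2)
(k(n(2, 6), -2) + (-60 + 49))² = ((3 + (-6 + 6)/2 + (½)*(-2)) + (-60 + 49))² = ((3 + (½)*0 - 1) - 11)² = ((3 + 0 - 1) - 11)² = (2 - 11)² = (-9)² = 81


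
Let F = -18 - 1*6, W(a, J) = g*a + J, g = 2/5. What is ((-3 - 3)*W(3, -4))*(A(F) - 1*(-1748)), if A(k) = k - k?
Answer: 146832/5 ≈ 29366.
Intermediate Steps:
g = ⅖ (g = 2*(⅕) = ⅖ ≈ 0.40000)
W(a, J) = J + 2*a/5 (W(a, J) = 2*a/5 + J = J + 2*a/5)
F = -24 (F = -18 - 6 = -24)
A(k) = 0
((-3 - 3)*W(3, -4))*(A(F) - 1*(-1748)) = ((-3 - 3)*(-4 + (⅖)*3))*(0 - 1*(-1748)) = (-6*(-4 + 6/5))*(0 + 1748) = -6*(-14/5)*1748 = (84/5)*1748 = 146832/5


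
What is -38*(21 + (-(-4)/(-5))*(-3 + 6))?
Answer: -3534/5 ≈ -706.80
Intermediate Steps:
-38*(21 + (-(-4)/(-5))*(-3 + 6)) = -38*(21 - (-4)*(-1)/5*3) = -38*(21 - 2*⅖*3) = -38*(21 - ⅘*3) = -38*(21 - 12/5) = -38*93/5 = -3534/5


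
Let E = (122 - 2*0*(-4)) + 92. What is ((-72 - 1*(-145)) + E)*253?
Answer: 72611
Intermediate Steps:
E = 214 (E = (122 + 0*(-4)) + 92 = (122 + 0) + 92 = 122 + 92 = 214)
((-72 - 1*(-145)) + E)*253 = ((-72 - 1*(-145)) + 214)*253 = ((-72 + 145) + 214)*253 = (73 + 214)*253 = 287*253 = 72611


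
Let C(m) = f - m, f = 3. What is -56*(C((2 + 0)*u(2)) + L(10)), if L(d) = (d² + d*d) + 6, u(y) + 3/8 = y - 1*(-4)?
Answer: -11074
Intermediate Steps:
u(y) = 29/8 + y (u(y) = -3/8 + (y - 1*(-4)) = -3/8 + (y + 4) = -3/8 + (4 + y) = 29/8 + y)
L(d) = 6 + 2*d² (L(d) = (d² + d²) + 6 = 2*d² + 6 = 6 + 2*d²)
C(m) = 3 - m
-56*(C((2 + 0)*u(2)) + L(10)) = -56*((3 - (2 + 0)*(29/8 + 2)) + (6 + 2*10²)) = -56*((3 - 2*45/8) + (6 + 2*100)) = -56*((3 - 1*45/4) + (6 + 200)) = -56*((3 - 45/4) + 206) = -56*(-33/4 + 206) = -56*791/4 = -11074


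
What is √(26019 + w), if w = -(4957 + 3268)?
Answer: √17794 ≈ 133.39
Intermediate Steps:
w = -8225 (w = -1*8225 = -8225)
√(26019 + w) = √(26019 - 8225) = √17794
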